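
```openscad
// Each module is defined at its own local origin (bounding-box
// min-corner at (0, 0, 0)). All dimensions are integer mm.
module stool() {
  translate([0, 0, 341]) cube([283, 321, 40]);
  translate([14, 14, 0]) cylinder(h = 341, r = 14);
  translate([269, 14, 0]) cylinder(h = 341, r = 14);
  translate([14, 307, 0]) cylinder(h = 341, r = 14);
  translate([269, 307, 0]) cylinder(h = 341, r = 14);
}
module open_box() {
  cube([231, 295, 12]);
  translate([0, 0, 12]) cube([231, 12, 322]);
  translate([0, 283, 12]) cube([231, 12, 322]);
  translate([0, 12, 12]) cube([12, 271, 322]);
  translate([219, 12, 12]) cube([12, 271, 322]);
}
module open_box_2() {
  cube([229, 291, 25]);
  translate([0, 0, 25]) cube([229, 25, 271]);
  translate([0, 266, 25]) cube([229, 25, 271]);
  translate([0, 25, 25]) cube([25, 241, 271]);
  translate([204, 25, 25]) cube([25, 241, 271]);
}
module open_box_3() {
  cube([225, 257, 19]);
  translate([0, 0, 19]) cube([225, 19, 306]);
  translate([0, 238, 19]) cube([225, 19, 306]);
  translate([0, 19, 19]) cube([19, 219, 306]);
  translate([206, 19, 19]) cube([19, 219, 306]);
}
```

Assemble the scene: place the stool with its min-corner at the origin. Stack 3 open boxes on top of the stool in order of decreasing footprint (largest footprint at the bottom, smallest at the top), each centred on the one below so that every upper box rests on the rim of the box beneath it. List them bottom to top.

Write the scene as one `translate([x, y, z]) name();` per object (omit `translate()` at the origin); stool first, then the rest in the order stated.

stool();
translate([26, 13, 381]) open_box();
translate([27, 15, 715]) open_box_2();
translate([29, 32, 1011]) open_box_3();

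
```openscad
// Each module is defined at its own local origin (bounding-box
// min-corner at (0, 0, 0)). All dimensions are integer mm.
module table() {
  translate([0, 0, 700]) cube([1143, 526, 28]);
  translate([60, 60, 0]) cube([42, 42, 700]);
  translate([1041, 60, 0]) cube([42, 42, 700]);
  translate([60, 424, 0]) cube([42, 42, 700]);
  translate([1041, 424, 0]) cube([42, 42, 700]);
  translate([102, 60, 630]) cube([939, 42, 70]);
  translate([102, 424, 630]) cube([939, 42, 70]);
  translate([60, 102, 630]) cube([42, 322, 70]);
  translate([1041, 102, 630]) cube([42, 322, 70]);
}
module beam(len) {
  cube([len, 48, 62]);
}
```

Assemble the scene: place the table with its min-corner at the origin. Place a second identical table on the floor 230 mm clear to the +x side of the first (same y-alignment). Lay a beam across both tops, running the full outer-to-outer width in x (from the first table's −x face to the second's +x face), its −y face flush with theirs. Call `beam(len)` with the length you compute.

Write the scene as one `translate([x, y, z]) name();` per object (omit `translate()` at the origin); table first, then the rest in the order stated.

table();
translate([1373, 0, 0]) table();
translate([0, 0, 728]) beam(2516);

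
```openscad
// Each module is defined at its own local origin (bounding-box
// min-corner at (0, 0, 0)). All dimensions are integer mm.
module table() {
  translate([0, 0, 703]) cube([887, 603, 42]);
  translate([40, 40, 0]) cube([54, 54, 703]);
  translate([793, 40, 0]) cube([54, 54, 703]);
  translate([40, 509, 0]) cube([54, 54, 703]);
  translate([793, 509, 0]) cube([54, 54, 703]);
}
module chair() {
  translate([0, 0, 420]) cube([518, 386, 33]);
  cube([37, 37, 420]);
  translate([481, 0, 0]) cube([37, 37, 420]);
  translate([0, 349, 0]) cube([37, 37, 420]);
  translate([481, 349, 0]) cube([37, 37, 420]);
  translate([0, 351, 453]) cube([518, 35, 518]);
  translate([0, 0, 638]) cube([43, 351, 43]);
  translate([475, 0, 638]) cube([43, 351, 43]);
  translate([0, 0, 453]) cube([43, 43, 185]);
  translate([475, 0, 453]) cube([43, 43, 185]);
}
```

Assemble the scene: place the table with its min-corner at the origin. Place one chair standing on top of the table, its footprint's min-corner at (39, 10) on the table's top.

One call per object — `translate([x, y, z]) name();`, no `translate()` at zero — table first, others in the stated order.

table();
translate([39, 10, 745]) chair();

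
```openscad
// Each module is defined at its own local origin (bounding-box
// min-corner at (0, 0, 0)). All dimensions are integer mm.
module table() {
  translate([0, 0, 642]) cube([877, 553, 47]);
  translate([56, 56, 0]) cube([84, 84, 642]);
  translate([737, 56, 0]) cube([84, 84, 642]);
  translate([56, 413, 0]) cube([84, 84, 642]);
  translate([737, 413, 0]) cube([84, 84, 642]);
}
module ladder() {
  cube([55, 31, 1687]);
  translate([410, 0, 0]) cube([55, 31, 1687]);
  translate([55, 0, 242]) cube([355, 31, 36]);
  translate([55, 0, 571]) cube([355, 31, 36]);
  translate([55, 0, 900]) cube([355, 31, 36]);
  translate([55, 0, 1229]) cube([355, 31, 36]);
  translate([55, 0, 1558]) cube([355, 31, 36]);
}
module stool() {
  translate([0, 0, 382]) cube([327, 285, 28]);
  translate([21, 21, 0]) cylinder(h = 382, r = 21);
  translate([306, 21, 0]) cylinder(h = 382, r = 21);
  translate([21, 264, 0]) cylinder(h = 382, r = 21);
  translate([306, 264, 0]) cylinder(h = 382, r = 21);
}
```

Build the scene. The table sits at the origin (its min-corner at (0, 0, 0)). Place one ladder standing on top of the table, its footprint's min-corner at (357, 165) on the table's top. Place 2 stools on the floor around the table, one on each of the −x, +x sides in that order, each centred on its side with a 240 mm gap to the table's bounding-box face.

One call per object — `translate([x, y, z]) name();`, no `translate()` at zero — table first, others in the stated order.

table();
translate([357, 165, 689]) ladder();
translate([-567, 134, 0]) stool();
translate([1117, 134, 0]) stool();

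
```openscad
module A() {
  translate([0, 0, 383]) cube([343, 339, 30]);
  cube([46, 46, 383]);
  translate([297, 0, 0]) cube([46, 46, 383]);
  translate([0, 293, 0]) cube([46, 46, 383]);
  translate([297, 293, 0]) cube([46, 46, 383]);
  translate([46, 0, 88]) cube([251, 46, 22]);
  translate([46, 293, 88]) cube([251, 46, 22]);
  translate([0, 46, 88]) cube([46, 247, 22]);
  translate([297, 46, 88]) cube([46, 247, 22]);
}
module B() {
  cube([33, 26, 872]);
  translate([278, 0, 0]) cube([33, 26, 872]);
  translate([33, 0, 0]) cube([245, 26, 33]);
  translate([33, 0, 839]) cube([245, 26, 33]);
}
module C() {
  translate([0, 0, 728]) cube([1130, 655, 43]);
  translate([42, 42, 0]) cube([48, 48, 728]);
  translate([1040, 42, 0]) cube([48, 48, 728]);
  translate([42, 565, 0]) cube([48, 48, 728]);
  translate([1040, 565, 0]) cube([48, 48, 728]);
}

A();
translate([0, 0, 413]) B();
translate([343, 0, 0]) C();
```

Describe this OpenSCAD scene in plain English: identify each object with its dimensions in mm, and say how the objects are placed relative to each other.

A is a four-legged stool. The seat is 343×339 mm, 30 mm thick, top at z = 413 mm. It stands on four square legs, each 46×46 mm in cross-section, from z = 0 to the seat underside, each flush with a corner of the seat. Four stretchers, 46 mm wide and 22 mm tall, connect adjacent legs with their undersides at z = 88 mm, each running between the inner faces of the legs it joins and aligned with the legs' outer faces on the other axis.

B is a rectangular picture frame lying in the x–z plane (depth along y). The opening is 245 mm wide (x) by 806 mm tall (z), surrounded by a border 33 mm wide on all four sides. The frame is 26 mm deep and is made of two full-height vertical stiles with two horizontal rails fitted between them.

C is a rectangular dining table. The top is 1130×655×43 mm with its upper surface at z = 771 mm. It stands on four 48×48 mm square legs, each inset 42 mm from the nearest pair of top edges, running from the floor to the underside of the top.

The picture frame is on top of the stool. The table is against the stool's +x side, with their −y faces flush.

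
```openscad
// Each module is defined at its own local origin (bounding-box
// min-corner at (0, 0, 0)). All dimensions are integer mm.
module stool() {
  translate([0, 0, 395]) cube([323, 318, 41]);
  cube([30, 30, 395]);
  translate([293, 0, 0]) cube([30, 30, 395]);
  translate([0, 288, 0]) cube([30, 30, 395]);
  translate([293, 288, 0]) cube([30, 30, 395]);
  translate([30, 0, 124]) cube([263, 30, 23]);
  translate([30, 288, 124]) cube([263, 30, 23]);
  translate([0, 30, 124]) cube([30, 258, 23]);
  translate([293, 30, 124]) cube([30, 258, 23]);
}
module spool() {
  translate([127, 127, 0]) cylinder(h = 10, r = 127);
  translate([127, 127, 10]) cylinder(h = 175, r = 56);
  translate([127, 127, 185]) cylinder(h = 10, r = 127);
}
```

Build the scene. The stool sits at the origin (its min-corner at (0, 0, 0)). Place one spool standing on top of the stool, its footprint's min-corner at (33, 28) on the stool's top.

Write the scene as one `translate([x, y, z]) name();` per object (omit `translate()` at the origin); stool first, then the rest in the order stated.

stool();
translate([33, 28, 436]) spool();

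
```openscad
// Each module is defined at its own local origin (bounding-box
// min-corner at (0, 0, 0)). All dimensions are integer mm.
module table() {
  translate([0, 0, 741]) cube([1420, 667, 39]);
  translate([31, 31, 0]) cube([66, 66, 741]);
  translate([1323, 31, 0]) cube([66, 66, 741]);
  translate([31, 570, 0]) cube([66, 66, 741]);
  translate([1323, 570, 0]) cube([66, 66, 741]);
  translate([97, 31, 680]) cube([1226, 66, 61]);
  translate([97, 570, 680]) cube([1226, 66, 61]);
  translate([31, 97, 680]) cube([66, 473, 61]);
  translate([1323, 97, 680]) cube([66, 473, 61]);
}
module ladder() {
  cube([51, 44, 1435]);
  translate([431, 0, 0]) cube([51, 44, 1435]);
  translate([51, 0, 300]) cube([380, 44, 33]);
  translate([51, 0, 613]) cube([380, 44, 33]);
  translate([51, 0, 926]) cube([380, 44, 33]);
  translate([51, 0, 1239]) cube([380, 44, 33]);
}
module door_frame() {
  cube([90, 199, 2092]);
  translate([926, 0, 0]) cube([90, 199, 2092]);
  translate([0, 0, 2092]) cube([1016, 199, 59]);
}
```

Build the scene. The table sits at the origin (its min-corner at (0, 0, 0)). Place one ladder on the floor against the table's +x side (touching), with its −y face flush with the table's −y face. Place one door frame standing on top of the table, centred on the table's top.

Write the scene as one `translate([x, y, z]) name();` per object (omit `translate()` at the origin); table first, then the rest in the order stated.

table();
translate([1420, 0, 0]) ladder();
translate([202, 234, 780]) door_frame();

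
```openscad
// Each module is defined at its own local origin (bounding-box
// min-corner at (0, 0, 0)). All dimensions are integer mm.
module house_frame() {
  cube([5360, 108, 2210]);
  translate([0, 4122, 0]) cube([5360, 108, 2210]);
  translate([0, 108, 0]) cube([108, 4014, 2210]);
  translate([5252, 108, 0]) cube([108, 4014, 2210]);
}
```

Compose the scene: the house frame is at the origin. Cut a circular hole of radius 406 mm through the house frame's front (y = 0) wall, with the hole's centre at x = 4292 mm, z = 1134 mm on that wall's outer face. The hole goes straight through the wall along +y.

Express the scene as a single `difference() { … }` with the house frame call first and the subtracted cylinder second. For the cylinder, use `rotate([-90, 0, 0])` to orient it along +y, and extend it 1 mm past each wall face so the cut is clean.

difference() {
  house_frame();
  translate([4292, -1, 1134]) rotate([-90, 0, 0]) cylinder(h = 110, r = 406);
}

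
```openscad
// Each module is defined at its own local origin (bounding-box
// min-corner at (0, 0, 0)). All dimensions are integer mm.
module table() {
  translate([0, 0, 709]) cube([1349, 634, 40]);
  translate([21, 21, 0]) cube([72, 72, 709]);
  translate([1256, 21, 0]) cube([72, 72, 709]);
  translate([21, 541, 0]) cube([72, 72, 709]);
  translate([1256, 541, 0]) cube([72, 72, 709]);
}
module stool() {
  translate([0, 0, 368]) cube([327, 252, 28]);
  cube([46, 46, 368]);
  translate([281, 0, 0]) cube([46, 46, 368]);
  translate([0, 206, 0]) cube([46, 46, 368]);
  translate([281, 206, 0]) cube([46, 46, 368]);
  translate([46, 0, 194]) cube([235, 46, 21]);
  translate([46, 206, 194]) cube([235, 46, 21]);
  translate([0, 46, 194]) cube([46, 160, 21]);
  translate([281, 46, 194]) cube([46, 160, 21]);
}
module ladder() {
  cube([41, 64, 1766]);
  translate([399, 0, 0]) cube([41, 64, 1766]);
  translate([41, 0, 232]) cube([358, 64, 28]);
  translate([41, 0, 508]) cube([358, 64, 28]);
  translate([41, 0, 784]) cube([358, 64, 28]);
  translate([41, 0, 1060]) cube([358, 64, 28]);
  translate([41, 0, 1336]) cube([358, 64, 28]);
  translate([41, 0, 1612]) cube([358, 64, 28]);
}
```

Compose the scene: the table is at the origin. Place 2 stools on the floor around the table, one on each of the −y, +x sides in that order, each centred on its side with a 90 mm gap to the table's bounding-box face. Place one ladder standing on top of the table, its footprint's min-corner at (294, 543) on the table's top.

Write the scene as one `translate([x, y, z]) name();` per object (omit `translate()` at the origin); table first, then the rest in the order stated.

table();
translate([511, -342, 0]) stool();
translate([1439, 191, 0]) stool();
translate([294, 543, 749]) ladder();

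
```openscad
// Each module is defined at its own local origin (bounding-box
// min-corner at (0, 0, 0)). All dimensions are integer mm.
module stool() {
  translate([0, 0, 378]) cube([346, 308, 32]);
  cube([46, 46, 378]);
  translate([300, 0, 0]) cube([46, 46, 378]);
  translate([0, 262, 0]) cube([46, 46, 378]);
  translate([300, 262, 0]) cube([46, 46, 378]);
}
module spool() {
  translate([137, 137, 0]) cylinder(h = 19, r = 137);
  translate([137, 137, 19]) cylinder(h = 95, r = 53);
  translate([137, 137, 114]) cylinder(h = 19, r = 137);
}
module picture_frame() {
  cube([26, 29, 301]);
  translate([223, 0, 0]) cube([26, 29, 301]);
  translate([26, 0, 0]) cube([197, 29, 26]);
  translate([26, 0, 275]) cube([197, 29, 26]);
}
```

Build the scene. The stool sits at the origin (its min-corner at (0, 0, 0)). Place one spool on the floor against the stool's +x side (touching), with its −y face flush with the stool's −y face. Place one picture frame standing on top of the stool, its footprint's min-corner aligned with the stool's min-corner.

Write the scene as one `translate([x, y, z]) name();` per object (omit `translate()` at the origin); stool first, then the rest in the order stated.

stool();
translate([346, 0, 0]) spool();
translate([0, 0, 410]) picture_frame();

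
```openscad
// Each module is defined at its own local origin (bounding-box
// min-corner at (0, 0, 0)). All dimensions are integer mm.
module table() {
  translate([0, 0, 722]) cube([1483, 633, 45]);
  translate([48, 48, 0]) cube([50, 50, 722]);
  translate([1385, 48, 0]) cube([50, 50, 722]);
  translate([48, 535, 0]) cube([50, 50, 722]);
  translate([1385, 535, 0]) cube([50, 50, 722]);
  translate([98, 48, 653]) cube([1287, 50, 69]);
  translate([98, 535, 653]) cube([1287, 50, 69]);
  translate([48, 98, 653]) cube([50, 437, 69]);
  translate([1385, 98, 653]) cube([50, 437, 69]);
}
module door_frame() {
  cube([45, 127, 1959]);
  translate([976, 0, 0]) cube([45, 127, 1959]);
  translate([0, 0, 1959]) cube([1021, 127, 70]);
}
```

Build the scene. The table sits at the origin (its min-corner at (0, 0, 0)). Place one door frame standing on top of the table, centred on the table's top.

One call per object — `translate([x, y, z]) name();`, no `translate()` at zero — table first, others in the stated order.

table();
translate([231, 253, 767]) door_frame();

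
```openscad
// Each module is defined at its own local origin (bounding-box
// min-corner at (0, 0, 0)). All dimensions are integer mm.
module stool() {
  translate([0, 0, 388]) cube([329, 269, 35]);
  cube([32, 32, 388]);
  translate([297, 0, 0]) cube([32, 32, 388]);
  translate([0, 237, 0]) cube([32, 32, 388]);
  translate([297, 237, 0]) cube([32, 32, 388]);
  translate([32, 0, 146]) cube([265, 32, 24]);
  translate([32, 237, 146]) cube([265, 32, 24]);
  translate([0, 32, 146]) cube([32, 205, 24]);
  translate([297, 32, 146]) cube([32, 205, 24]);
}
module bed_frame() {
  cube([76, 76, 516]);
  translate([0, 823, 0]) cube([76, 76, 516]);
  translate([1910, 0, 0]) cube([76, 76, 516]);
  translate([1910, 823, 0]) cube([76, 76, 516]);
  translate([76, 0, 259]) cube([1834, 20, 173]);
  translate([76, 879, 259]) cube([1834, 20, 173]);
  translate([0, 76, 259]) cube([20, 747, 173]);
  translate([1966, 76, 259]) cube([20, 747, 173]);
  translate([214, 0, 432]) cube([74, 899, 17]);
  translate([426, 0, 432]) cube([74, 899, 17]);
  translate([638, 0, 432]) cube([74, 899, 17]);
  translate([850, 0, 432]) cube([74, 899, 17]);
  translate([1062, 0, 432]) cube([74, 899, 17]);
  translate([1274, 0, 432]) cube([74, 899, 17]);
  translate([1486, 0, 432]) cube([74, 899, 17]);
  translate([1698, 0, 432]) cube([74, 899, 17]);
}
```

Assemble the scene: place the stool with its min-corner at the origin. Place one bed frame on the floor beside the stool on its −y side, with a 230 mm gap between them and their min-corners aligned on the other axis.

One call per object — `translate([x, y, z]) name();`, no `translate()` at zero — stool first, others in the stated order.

stool();
translate([0, -1129, 0]) bed_frame();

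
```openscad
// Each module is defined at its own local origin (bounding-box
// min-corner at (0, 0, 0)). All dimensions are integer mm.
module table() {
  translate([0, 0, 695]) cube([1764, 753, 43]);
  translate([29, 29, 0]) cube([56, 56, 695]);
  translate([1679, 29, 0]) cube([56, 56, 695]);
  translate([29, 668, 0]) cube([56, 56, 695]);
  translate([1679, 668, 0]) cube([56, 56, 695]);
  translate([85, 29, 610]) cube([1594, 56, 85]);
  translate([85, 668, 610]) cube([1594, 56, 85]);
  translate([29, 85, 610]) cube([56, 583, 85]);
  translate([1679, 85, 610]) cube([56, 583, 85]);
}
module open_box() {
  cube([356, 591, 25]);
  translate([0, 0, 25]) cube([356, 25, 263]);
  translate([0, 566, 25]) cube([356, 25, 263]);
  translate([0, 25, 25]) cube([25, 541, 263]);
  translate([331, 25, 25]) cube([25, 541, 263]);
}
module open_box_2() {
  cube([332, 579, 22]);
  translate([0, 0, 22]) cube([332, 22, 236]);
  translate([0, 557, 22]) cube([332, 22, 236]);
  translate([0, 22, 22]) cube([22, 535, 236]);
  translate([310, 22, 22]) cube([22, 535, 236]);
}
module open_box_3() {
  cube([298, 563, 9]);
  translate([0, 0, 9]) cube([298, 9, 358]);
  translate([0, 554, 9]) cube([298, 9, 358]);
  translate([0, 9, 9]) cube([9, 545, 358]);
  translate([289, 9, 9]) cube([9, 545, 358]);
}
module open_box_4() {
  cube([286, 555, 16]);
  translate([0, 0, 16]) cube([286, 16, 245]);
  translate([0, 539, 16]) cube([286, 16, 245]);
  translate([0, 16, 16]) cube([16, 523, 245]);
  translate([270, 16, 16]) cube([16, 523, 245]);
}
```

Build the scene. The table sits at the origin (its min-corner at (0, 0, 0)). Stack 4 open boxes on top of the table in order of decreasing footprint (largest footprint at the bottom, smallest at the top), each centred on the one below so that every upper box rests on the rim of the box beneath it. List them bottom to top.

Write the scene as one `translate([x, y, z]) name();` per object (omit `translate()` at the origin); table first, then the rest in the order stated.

table();
translate([704, 81, 738]) open_box();
translate([716, 87, 1026]) open_box_2();
translate([733, 95, 1284]) open_box_3();
translate([739, 99, 1651]) open_box_4();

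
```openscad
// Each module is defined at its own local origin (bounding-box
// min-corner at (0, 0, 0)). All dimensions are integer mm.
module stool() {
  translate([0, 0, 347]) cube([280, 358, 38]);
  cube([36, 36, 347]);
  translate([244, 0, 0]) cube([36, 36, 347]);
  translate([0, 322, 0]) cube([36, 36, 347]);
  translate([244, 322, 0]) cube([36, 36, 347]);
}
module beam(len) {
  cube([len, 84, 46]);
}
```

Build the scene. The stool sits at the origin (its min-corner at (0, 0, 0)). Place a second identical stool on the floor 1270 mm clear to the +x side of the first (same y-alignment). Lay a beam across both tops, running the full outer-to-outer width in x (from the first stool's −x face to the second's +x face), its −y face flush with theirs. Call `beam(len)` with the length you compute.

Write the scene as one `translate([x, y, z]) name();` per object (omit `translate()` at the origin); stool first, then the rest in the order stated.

stool();
translate([1550, 0, 0]) stool();
translate([0, 0, 385]) beam(1830);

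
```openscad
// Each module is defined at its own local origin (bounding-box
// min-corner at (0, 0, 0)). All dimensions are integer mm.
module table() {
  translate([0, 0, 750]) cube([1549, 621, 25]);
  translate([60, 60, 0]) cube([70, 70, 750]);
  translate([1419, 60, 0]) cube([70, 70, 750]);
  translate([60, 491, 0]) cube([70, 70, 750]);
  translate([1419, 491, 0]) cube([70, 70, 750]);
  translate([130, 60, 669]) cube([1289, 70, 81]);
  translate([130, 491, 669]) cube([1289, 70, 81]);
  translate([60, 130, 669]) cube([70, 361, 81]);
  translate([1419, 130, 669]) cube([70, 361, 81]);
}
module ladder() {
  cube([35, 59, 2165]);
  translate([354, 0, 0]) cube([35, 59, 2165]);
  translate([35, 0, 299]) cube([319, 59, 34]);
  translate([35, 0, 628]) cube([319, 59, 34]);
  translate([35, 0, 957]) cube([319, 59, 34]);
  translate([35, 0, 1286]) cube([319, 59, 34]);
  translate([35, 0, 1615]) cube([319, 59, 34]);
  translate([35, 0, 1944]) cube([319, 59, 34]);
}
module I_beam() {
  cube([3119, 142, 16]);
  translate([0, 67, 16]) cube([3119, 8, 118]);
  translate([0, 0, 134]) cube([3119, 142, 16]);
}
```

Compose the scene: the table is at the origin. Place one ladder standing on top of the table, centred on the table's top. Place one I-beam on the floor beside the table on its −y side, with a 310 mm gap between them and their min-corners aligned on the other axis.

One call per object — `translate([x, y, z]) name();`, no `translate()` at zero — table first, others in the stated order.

table();
translate([580, 281, 775]) ladder();
translate([0, -452, 0]) I_beam();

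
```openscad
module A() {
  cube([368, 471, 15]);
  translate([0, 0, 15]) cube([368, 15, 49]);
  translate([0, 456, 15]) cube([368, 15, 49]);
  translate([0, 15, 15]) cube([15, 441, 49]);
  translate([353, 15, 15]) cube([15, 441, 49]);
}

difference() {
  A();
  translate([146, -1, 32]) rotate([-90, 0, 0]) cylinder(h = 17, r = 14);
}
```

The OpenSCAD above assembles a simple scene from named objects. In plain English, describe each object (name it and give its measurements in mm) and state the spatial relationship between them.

A is an open-topped rectangular box: outside dimensions 368×471×64 mm, with a uniform wall and base thickness of 15 mm. The base is a full 368×471 slab on the floor; four walls sit on top of the base. The front and back walls (the −y and +y sides) span the full width; the two side walls fit between them.

The open box has a circular hole of radius 14 mm through its front wall, centred at (x = 146, z = 32).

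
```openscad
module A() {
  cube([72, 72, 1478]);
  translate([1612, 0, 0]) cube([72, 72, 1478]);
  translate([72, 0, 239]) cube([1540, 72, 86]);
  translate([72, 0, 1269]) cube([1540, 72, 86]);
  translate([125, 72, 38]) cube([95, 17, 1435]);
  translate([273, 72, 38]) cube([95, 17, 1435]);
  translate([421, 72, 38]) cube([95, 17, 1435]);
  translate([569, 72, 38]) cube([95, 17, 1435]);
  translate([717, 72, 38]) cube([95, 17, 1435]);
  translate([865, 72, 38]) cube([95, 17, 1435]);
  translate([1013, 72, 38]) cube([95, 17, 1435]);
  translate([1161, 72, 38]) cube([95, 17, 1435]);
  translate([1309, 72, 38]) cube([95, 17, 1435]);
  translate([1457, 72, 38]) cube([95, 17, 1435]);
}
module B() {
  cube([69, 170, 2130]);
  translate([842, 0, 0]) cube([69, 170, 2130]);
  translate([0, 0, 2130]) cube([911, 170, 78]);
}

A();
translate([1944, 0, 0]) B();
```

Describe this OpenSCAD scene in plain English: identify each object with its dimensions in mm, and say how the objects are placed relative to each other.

A is a fence section. Two 72×72 mm posts, 1478 mm tall, stand on the floor with a clear span of 1540 mm between their inner faces. Two horizontal rails of 72×86 mm section span the gap between the posts with their undersides at z = 239 mm and z = 1269 mm, flush with the posts' −y face. 10 pickets, each 95 mm wide, 17 mm thick and 1435 mm tall, are fixed to the +y face of the rails with their bottoms at z = 38 mm, evenly spaced across the span with equal gaps (rounded down to the nearest mm) at the −x end and between each pair — any rounding remainder accumulates at the +x end.

B is a rectangular door frame: two vertical jambs of 69×170 mm section, 2130 mm tall, with a clear opening 773 mm wide between their inner faces. A header 78 mm tall and 170 mm deep lies on top of the jambs and spans the full outside width.

The door frame is on the floor beside the fence section on its +x side.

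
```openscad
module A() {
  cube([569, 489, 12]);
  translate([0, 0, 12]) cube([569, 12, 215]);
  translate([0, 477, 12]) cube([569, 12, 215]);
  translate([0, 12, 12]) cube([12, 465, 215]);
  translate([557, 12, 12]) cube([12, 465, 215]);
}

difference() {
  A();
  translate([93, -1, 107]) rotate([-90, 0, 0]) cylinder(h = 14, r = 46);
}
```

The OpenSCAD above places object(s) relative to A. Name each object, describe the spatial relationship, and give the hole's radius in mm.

A is an open box. The open box has a circular hole through its front wall. The hole's radius is 46 mm.

The subtracted cylinder has r = 46 mm.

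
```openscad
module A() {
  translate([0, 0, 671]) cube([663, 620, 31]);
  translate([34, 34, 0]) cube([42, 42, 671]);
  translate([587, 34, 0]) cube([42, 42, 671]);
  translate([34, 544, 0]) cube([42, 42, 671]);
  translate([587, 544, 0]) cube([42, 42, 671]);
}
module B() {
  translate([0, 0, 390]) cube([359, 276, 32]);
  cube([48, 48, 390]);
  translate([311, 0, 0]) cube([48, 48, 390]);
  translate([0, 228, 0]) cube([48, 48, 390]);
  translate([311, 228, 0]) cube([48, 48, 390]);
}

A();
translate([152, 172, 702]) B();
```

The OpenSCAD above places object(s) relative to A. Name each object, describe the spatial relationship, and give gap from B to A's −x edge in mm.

A is a table. B is a stool. The stool is on top of the table, centred. The gap from the stool to the table's −x edge is 152 mm.

The stool's min-x is at 152; the table's min-x is 0; gap = 152 mm.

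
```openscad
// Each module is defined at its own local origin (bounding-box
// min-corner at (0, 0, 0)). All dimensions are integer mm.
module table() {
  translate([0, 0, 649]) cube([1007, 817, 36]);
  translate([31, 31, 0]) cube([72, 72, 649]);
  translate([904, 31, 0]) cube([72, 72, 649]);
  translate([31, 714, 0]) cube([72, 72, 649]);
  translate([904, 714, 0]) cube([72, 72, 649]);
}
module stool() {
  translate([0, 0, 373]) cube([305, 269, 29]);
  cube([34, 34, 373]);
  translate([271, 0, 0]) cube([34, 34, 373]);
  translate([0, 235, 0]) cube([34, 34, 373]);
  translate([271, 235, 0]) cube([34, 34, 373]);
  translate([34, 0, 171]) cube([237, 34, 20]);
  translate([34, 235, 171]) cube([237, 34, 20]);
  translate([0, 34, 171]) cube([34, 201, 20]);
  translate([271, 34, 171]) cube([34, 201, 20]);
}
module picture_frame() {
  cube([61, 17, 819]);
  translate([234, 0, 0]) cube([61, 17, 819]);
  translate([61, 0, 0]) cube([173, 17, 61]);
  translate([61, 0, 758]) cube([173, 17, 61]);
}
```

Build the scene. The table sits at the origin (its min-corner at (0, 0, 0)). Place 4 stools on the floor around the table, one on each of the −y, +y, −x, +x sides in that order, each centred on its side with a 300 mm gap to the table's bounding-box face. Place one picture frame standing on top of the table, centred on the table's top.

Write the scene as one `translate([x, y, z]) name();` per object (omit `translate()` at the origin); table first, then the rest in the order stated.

table();
translate([351, -569, 0]) stool();
translate([351, 1117, 0]) stool();
translate([-605, 274, 0]) stool();
translate([1307, 274, 0]) stool();
translate([356, 400, 685]) picture_frame();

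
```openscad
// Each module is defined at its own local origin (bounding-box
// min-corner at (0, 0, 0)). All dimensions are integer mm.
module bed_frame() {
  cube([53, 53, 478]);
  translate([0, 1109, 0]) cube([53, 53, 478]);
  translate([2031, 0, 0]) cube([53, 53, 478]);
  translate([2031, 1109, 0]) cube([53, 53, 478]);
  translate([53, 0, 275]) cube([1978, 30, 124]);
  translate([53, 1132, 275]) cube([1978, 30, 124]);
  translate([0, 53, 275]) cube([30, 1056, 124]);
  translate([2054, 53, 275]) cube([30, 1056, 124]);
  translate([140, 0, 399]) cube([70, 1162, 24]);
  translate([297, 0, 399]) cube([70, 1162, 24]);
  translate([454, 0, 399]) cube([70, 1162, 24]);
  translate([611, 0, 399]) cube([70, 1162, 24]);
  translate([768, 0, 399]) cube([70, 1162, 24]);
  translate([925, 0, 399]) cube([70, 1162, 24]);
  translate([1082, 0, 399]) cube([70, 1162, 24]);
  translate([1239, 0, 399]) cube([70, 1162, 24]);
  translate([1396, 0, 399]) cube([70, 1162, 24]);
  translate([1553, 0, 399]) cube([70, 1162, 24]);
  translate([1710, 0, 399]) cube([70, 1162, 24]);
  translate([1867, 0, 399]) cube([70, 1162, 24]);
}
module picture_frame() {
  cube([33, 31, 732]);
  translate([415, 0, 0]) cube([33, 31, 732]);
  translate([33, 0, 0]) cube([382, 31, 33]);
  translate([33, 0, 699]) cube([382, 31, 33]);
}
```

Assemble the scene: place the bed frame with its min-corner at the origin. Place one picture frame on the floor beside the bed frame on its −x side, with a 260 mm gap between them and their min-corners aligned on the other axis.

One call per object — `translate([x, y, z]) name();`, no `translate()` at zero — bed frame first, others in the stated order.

bed_frame();
translate([-708, 0, 0]) picture_frame();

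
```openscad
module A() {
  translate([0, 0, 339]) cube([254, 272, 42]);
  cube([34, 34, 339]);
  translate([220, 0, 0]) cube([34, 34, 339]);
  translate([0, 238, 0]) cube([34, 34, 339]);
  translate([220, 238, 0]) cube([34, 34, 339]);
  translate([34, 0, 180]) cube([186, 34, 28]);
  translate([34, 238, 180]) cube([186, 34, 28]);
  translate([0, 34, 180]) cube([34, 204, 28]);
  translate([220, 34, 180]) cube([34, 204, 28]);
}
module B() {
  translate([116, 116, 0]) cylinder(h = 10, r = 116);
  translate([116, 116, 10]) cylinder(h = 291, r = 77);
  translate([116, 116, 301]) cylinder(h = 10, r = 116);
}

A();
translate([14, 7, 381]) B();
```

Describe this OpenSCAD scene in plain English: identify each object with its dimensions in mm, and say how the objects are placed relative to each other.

A is a simple wooden stool: a rectangular seat 254 mm (x) by 272 mm (y), 42 mm thick, top face at z = 381 mm, on four square legs, each 34×34 mm in cross-section. The legs rest on z = 0, each flush with a corner of the seat. Four stretchers, 34 mm wide and 28 mm tall, connect adjacent legs with their undersides at z = 180 mm, each running between the inner faces of the legs it joins and aligned with the legs' outer faces on the other axis.

B is a spool: two coaxial disc flanges of radius 116 mm and thickness 10 mm, joined by a core cylinder of radius 77 mm and height 291 mm. The lower flange rests on z = 0 and the three cylinders share a vertical axis.

The spool is on top of the stool.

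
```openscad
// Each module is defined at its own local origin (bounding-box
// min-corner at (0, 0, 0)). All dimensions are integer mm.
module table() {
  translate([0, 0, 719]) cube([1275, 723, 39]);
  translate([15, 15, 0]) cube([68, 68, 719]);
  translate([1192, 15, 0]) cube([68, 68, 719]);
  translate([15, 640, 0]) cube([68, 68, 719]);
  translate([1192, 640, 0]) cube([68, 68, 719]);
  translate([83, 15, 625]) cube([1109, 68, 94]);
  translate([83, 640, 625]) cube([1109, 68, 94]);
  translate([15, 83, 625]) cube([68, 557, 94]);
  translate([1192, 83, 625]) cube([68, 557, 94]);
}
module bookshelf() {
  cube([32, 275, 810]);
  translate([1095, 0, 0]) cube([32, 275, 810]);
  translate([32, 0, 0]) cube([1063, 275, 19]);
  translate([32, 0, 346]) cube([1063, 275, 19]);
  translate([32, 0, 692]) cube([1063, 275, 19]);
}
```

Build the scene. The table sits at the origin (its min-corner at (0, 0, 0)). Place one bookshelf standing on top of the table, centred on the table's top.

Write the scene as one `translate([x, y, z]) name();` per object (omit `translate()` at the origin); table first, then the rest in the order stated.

table();
translate([74, 224, 758]) bookshelf();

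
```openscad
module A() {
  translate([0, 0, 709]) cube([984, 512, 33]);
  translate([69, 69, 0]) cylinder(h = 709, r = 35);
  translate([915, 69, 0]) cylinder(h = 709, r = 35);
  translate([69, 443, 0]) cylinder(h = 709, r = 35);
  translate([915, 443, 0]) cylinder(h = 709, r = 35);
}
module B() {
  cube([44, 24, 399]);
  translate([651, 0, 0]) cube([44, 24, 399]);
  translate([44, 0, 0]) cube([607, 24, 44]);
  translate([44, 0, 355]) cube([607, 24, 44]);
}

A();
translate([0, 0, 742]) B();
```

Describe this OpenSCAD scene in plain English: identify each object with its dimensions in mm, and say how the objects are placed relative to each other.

A is a table: top 984 mm (x) × 512 mm (y), 33 mm thick, upper face at z = 742 mm, on four round legs of 70 mm diameter, each leg's bounding box inset 34 mm from the nearest pair of top edges, running from z = 0 to the bottom of the top.

B is a picture frame with a 607×311 mm rectangular opening (x by z) and a uniform 44 mm border on every side. Frame depth is 24 mm along y. It is built from two vertical stiles running the full outside height and two horizontal rails spanning the gap between the stiles.

The picture frame is on top of the table.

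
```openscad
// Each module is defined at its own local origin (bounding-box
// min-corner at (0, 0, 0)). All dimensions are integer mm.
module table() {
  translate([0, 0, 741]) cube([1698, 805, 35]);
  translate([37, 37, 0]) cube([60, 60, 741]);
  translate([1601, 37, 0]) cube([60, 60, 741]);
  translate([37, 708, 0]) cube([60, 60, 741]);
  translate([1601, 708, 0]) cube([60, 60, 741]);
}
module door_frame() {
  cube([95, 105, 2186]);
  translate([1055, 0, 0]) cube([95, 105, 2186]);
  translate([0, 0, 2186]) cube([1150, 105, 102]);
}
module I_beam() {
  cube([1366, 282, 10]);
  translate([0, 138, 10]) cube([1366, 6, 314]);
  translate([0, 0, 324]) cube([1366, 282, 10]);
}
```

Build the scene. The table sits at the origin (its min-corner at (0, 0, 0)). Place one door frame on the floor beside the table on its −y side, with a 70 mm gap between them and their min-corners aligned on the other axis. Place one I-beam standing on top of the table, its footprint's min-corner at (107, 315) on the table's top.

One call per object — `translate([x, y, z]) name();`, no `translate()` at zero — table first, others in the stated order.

table();
translate([0, -175, 0]) door_frame();
translate([107, 315, 776]) I_beam();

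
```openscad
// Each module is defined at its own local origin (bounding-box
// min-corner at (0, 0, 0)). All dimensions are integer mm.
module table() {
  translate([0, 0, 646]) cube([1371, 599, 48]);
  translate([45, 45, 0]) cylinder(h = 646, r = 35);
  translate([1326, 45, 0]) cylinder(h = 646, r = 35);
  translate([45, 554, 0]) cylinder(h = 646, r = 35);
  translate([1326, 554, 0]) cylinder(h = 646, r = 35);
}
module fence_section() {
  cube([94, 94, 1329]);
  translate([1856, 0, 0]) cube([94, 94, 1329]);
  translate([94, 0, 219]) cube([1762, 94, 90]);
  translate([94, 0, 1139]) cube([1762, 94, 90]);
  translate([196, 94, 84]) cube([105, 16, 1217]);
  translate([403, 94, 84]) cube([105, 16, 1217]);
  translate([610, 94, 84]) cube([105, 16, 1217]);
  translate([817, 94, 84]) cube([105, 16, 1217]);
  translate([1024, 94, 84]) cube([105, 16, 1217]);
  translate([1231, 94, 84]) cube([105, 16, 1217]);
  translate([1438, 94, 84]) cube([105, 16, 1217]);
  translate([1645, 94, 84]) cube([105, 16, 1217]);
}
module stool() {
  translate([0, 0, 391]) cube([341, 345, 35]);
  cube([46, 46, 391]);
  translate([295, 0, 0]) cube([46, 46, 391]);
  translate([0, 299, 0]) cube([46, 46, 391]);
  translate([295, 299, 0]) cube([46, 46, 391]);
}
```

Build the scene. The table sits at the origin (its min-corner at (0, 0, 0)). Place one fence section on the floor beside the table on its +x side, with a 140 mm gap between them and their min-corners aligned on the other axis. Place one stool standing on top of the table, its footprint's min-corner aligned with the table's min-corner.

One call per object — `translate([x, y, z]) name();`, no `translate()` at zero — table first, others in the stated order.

table();
translate([1511, 0, 0]) fence_section();
translate([0, 0, 694]) stool();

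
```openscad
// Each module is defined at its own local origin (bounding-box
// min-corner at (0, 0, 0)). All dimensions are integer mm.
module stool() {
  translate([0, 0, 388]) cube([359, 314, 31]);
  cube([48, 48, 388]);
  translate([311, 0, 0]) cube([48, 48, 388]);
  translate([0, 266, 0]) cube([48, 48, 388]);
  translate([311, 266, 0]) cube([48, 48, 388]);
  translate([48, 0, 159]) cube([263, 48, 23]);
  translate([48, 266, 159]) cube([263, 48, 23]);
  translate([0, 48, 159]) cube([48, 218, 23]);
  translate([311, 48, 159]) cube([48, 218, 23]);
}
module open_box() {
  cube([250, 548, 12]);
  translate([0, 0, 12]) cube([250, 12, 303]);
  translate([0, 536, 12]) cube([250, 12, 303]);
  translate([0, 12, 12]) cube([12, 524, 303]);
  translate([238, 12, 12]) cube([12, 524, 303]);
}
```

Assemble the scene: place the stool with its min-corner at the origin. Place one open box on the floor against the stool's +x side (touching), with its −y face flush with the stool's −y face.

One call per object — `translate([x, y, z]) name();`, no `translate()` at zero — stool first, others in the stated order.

stool();
translate([359, 0, 0]) open_box();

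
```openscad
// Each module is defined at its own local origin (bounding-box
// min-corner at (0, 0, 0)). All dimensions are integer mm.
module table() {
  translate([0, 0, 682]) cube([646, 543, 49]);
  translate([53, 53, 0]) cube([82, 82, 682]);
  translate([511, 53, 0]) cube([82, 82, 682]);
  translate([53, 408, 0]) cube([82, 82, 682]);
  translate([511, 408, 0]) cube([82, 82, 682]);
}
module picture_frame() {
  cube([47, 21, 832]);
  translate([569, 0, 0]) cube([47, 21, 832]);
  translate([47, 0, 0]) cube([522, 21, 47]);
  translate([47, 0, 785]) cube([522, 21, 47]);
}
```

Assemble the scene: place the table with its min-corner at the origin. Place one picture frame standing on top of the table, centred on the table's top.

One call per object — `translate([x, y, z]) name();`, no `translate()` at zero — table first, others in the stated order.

table();
translate([15, 261, 731]) picture_frame();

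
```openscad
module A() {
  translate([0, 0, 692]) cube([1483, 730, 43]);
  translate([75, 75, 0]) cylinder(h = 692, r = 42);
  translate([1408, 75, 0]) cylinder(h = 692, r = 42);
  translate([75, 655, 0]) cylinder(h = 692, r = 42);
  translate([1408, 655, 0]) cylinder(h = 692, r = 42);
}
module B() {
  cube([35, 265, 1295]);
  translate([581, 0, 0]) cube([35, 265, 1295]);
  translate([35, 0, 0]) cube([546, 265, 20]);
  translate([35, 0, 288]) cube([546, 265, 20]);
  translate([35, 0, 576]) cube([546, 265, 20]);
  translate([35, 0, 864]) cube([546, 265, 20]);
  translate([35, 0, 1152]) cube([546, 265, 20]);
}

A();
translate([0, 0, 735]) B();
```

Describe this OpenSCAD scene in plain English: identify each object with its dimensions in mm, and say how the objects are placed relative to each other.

A is a table: top 1483 mm (x) × 730 mm (y), 43 mm thick, upper face at z = 735 mm, on four round legs of 84 mm diameter, each leg's bounding box inset 33 mm from the nearest pair of top edges, running from z = 0 to the bottom of the top.

B is an open bookshelf. Two side panels, each 35 mm thick, 265 mm deep and 1295 mm tall, stand 616 mm apart (outside-to-outside). Between them sit 5 shelves, each 20 mm thick and 265 mm deep, spanning the full gap between the sides. The bottom shelf rests on the floor (its underside at z = 0) and the clear gap between one shelf's top and the next shelf's underside is 268 mm.

The bookshelf is on top of the table.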